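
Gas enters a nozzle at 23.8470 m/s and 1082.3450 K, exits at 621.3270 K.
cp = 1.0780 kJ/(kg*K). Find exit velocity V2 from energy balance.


dT = 461.0180 K
2*cp*1000*dT = 993954.8080
V1^2 = 568.6794
V2 = sqrt(994523.4874) = 997.2580 m/s

997.2580 m/s


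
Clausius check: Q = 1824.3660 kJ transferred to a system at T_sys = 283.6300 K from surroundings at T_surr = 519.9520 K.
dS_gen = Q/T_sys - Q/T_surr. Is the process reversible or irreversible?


dS_sys = 1824.3660/283.6300 = 6.4322 kJ/K
dS_surr = -1824.3660/519.9520 = -3.5087 kJ/K
dS_gen = 6.4322 - 3.5087 = 2.9235 kJ/K (irreversible)

dS_gen = 2.9235 kJ/K, irreversible


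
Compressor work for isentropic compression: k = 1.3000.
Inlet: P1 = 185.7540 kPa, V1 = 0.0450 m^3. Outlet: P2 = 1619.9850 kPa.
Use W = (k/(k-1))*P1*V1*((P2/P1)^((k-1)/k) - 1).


(k-1)/k = 0.2308
(P2/P1)^exp = 1.6484
W = 4.3333 * 185.7540 * 0.0450 * (1.6484 - 1) = 23.4854 kJ

23.4854 kJ


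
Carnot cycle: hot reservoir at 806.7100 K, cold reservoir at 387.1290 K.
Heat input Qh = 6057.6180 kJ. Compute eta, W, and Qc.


eta = 1 - 387.1290/806.7100 = 0.5201
W = 0.5201 * 6057.6180 = 3150.6507 kJ
Qc = 6057.6180 - 3150.6507 = 2906.9673 kJ

eta = 52.0114%, W = 3150.6507 kJ, Qc = 2906.9673 kJ


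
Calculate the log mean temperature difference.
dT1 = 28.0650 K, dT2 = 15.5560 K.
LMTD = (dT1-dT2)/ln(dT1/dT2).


dT1/dT2 = 1.8041
ln(dT1/dT2) = 0.5901
LMTD = 12.5090 / 0.5901 = 21.1989 K

21.1989 K


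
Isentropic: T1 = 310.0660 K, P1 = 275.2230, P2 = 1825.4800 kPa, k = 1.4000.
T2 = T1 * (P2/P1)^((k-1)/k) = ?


(k-1)/k = 0.2857
(P2/P1)^exp = 1.7170
T2 = 310.0660 * 1.7170 = 532.3820 K

532.3820 K


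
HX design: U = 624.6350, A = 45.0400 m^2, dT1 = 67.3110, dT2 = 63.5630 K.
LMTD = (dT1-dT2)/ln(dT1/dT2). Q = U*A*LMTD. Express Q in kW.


LMTD = 65.4191 K
Q = 624.6350 * 45.0400 * 65.4191 = 1840472.3907 W = 1840.4724 kW

1840.4724 kW


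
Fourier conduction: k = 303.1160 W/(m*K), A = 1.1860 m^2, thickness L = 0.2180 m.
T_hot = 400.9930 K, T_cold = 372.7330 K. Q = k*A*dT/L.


dT = 28.2600 K
Q = 303.1160 * 1.1860 * 28.2600 / 0.2180 = 46602.4999 W

46602.4999 W


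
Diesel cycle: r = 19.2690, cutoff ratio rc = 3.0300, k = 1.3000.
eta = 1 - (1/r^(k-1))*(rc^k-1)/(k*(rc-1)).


r^(k-1) = 2.4292
rc^k = 4.2255
eta = 0.4969 = 49.6851%

49.6851%


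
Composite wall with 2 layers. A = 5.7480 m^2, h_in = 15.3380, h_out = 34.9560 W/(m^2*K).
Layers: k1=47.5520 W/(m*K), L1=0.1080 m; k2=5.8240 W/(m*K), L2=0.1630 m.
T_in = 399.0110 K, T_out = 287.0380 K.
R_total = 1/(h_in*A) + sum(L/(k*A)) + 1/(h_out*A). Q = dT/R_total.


R_conv_in = 1/(15.3380*5.7480) = 0.0113
R_1 = 0.1080/(47.5520*5.7480) = 0.0004
R_2 = 0.1630/(5.8240*5.7480) = 0.0049
R_conv_out = 1/(34.9560*5.7480) = 0.0050
R_total = 0.0216 K/W
Q = 111.9730 / 0.0216 = 5187.8221 W

R_total = 0.0216 K/W, Q = 5187.8221 W


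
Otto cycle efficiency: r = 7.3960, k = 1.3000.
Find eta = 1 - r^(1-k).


r^(k-1) = 1.8226
eta = 1 - 1/1.8226 = 0.4513 = 45.1343%

45.1343%


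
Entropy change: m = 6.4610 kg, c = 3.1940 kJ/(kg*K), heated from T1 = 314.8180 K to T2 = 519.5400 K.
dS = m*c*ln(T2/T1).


T2/T1 = 1.6503
ln(T2/T1) = 0.5009
dS = 6.4610 * 3.1940 * 0.5009 = 10.3378 kJ/K

10.3378 kJ/K


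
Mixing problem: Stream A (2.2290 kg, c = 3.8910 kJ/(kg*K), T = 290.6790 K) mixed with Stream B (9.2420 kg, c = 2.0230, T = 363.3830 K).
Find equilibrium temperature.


num = 9315.0845
den = 27.3696
Tf = 340.3441 K

340.3441 K


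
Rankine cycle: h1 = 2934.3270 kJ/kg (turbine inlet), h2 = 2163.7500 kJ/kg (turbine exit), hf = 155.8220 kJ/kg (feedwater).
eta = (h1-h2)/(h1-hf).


W = 770.5770 kJ/kg
Q_in = 2778.5050 kJ/kg
eta = 0.2773 = 27.7335%

eta = 27.7335%


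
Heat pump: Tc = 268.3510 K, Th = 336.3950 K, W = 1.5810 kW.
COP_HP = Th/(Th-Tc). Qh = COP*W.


COP = 336.3950 / 68.0440 = 4.9438
Qh = 4.9438 * 1.5810 = 7.8161 kW

COP = 4.9438, Qh = 7.8161 kW


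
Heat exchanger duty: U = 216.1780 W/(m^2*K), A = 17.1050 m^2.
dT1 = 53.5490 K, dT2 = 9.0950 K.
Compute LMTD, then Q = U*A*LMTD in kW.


LMTD = 25.0746 K
Q = 216.1780 * 17.1050 * 25.0746 = 92718.8339 W = 92.7188 kW

92.7188 kW


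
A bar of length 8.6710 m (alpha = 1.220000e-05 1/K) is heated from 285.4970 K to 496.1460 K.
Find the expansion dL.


dT = 210.6490 K
dL = 1.220000e-05 * 8.6710 * 210.6490 = 0.022284 m
L_final = 8.693284 m

dL = 0.022284 m


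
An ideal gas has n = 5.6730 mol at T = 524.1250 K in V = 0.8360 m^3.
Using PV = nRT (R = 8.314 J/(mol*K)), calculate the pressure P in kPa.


P = nRT/V = 5.6730 * 8.314 * 524.1250 / 0.8360
= 24720.5244 / 0.8360 = 29570.0053 Pa = 29.5700 kPa

29.5700 kPa


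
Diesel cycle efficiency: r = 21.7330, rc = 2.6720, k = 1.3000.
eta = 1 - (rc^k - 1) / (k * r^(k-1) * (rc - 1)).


r^(k-1) = 2.5185
rc^k = 3.5883
eta = 0.5272 = 52.7179%

52.7179%


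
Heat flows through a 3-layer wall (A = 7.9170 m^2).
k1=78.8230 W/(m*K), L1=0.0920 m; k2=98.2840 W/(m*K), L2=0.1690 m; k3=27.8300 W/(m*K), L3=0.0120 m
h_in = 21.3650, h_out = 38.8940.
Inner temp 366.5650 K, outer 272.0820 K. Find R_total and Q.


R_conv_in = 1/(21.3650*7.9170) = 0.0059
R_1 = 0.0920/(78.8230*7.9170) = 0.0001
R_2 = 0.1690/(98.2840*7.9170) = 0.0002
R_3 = 0.0120/(27.8300*7.9170) = 5.4464e-05
R_conv_out = 1/(38.8940*7.9170) = 0.0032
R_total = 0.0096 K/W
Q = 94.4830 / 0.0096 = 9863.8998 W

R_total = 0.0096 K/W, Q = 9863.8998 W


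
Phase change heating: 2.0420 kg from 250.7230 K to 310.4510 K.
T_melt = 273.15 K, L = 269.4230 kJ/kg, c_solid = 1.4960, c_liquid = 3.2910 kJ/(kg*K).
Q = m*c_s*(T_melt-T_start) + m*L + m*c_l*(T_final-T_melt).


Q1 (sensible, solid) = 2.0420 * 1.4960 * 22.4270 = 68.5107 kJ
Q2 (latent) = 2.0420 * 269.4230 = 550.1618 kJ
Q3 (sensible, liquid) = 2.0420 * 3.2910 * 37.3010 = 250.6710 kJ
Q_total = 869.3435 kJ

869.3435 kJ


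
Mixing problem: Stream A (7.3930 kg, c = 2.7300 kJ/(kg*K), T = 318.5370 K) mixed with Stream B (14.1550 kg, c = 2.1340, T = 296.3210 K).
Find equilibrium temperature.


num = 15379.8975
den = 50.3897
Tf = 305.2193 K

305.2193 K


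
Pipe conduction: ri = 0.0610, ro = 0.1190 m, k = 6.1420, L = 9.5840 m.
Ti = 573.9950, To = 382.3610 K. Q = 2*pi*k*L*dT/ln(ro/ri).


dT = 191.6340 K
ln(ro/ri) = 0.6682
Q = 2*pi*6.1420*9.5840*191.6340 / 0.6682 = 106064.5672 W

106064.5672 W


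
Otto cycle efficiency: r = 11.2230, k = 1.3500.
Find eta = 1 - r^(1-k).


r^(k-1) = 2.3310
eta = 1 - 1/2.3310 = 0.5710 = 57.0995%

57.0995%


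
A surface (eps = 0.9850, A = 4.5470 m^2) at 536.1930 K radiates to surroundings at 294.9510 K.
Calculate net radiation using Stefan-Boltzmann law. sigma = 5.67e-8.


T^4 = 8.2658e+10
Tsurr^4 = 7.5683e+09
Q = 0.9850 * 5.67e-8 * 4.5470 * 7.5090e+10 = 19068.8336 W

19068.8336 W


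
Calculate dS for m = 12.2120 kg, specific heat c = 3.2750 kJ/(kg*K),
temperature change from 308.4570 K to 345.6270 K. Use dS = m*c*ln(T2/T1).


T2/T1 = 1.1205
ln(T2/T1) = 0.1138
dS = 12.2120 * 3.2750 * 0.1138 = 4.5505 kJ/K

4.5505 kJ/K


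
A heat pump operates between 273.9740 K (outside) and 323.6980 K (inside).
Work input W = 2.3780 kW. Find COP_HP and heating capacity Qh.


COP = 323.6980 / 49.7240 = 6.5099
Qh = 6.5099 * 2.3780 = 15.4805 kW

COP = 6.5099, Qh = 15.4805 kW


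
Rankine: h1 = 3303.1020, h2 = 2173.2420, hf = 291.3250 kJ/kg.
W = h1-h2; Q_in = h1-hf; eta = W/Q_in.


W = 1129.8600 kJ/kg
Q_in = 3011.7770 kJ/kg
eta = 0.3751 = 37.5147%

eta = 37.5147%


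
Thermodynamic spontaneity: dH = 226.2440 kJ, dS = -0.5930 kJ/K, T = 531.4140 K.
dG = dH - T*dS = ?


T*dS = 531.4140 * -0.5930 = -315.1285 kJ
dG = 226.2440 + 315.1285 = 541.3725 kJ (non-spontaneous)

dG = 541.3725 kJ, non-spontaneous


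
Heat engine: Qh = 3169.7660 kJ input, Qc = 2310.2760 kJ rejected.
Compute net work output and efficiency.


W = 3169.7660 - 2310.2760 = 859.4900 kJ
eta = 859.4900 / 3169.7660 = 0.2712 = 27.1153%

W = 859.4900 kJ, eta = 27.1153%


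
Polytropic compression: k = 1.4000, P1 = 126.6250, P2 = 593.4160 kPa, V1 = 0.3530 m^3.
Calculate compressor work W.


(k-1)/k = 0.2857
(P2/P1)^exp = 1.5548
W = 3.5000 * 126.6250 * 0.3530 * (1.5548 - 1) = 86.7924 kJ

86.7924 kJ


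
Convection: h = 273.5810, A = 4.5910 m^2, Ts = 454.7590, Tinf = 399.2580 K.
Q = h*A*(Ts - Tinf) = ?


dT = 55.5010 K
Q = 273.5810 * 4.5910 * 55.5010 = 69709.8316 W

69709.8316 W


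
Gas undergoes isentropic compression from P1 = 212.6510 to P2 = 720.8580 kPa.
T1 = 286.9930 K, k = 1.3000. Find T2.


(k-1)/k = 0.2308
(P2/P1)^exp = 1.3254
T2 = 286.9930 * 1.3254 = 380.3830 K

380.3830 K


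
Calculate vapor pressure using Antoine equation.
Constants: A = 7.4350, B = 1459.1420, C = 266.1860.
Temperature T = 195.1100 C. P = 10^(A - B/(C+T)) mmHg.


C+T = 461.2960
B/(C+T) = 3.1631
log10(P) = 7.4350 - 3.1631 = 4.2719
P = 10^4.2719 = 18700.9628 mmHg

18700.9628 mmHg


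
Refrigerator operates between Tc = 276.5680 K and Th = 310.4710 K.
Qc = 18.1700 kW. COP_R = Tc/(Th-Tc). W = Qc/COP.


COP = 276.5680 / 33.9030 = 8.1576
W = 18.1700 / 8.1576 = 2.2274 kW

COP = 8.1576, W = 2.2274 kW


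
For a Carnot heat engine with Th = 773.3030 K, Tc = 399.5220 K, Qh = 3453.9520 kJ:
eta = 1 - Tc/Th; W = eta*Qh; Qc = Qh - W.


eta = 1 - 399.5220/773.3030 = 0.4834
W = 0.4834 * 3453.9520 = 1669.4900 kJ
Qc = 3453.9520 - 1669.4900 = 1784.4620 kJ

eta = 48.3356%, W = 1669.4900 kJ, Qc = 1784.4620 kJ


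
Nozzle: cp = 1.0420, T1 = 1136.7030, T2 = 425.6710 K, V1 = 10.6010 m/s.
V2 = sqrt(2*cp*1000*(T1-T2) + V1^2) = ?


dT = 711.0320 K
2*cp*1000*dT = 1481790.6880
V1^2 = 112.3812
V2 = sqrt(1481903.0692) = 1217.3344 m/s

1217.3344 m/s


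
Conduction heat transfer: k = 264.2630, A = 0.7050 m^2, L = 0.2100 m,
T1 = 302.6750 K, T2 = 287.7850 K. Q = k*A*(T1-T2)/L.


dT = 14.8900 K
Q = 264.2630 * 0.7050 * 14.8900 / 0.2100 = 13209.9411 W

13209.9411 W


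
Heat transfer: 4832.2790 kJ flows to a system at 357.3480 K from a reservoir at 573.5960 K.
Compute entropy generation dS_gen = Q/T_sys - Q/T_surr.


dS_sys = 4832.2790/357.3480 = 13.5226 kJ/K
dS_surr = -4832.2790/573.5960 = -8.4245 kJ/K
dS_gen = 13.5226 - 8.4245 = 5.0981 kJ/K (irreversible)

dS_gen = 5.0981 kJ/K, irreversible


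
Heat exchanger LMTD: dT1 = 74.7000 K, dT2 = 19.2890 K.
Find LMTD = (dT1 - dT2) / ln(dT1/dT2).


dT1/dT2 = 3.8727
ln(dT1/dT2) = 1.3539
LMTD = 55.4110 / 1.3539 = 40.9256 K

40.9256 K


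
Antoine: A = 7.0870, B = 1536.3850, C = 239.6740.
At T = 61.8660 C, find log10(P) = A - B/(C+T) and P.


C+T = 301.5400
B/(C+T) = 5.0951
log10(P) = 7.0870 - 5.0951 = 1.9919
P = 10^1.9919 = 98.1458 mmHg

98.1458 mmHg


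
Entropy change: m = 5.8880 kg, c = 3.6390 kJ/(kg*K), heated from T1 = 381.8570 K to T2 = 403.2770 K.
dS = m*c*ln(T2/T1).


T2/T1 = 1.0561
ln(T2/T1) = 0.0546
dS = 5.8880 * 3.6390 * 0.0546 = 1.1694 kJ/K

1.1694 kJ/K


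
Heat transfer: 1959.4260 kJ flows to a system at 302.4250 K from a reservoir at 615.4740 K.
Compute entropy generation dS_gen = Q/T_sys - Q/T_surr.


dS_sys = 1959.4260/302.4250 = 6.4790 kJ/K
dS_surr = -1959.4260/615.4740 = -3.1836 kJ/K
dS_gen = 6.4790 - 3.1836 = 3.2954 kJ/K (irreversible)

dS_gen = 3.2954 kJ/K, irreversible


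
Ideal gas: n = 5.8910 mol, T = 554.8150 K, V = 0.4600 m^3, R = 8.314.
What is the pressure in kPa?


P = nRT/V = 5.8910 * 8.314 * 554.8150 / 0.4600
= 27173.6037 / 0.4600 = 59073.0515 Pa = 59.0731 kPa

59.0731 kPa


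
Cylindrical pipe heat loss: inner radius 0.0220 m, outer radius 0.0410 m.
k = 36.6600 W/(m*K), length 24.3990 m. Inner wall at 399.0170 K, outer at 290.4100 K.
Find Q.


dT = 108.6070 K
ln(ro/ri) = 0.6225
Q = 2*pi*36.6600*24.3990*108.6070 / 0.6225 = 980487.7187 W

980487.7187 W


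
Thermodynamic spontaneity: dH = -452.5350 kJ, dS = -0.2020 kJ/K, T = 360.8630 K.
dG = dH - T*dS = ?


T*dS = 360.8630 * -0.2020 = -72.8943 kJ
dG = -452.5350 + 72.8943 = -379.6407 kJ (spontaneous)

dG = -379.6407 kJ, spontaneous


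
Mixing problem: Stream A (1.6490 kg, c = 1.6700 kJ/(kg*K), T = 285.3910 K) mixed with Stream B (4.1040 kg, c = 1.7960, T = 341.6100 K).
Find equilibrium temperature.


num = 3303.8518
den = 10.1246
Tf = 326.3188 K

326.3188 K


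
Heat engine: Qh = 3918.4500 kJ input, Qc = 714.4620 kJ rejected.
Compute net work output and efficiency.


W = 3918.4500 - 714.4620 = 3203.9880 kJ
eta = 3203.9880 / 3918.4500 = 0.8177 = 81.7667%

W = 3203.9880 kJ, eta = 81.7667%


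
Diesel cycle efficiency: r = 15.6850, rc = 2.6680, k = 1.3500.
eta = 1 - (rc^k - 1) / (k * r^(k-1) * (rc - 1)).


r^(k-1) = 2.6207
rc^k = 3.7614
eta = 0.5321 = 53.2069%

53.2069%


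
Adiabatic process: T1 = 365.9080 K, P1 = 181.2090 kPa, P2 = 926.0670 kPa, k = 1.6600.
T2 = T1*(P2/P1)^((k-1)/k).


(k-1)/k = 0.3976
(P2/P1)^exp = 1.9128
T2 = 365.9080 * 1.9128 = 699.9223 K

699.9223 K


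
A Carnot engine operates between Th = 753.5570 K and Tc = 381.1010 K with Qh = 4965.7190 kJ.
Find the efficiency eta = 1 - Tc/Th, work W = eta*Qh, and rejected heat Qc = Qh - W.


eta = 1 - 381.1010/753.5570 = 0.4943
W = 0.4943 * 4965.7190 = 2454.3755 kJ
Qc = 4965.7190 - 2454.3755 = 2511.3435 kJ

eta = 49.4264%, W = 2454.3755 kJ, Qc = 2511.3435 kJ


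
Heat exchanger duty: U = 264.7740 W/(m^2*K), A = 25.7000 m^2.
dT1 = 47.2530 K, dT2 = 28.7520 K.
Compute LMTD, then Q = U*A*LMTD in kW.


LMTD = 37.2397 K
Q = 264.7740 * 25.7000 * 37.2397 = 253404.5280 W = 253.4045 kW

253.4045 kW


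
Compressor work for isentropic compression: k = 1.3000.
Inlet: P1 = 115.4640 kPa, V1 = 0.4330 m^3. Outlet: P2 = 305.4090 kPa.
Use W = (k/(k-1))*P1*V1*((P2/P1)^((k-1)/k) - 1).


(k-1)/k = 0.2308
(P2/P1)^exp = 1.2517
W = 4.3333 * 115.4640 * 0.4330 * (1.2517 - 1) = 54.5211 kJ

54.5211 kJ


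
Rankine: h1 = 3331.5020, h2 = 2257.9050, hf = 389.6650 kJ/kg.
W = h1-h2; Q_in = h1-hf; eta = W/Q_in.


W = 1073.5970 kJ/kg
Q_in = 2941.8370 kJ/kg
eta = 0.3649 = 36.4941%

eta = 36.4941%


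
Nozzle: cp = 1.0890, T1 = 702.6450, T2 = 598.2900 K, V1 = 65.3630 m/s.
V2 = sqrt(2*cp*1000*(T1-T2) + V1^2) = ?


dT = 104.3550 K
2*cp*1000*dT = 227285.1900
V1^2 = 4272.3218
V2 = sqrt(231557.5118) = 481.2042 m/s

481.2042 m/s


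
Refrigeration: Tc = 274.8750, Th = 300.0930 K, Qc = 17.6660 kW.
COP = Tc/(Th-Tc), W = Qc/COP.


COP = 274.8750 / 25.2180 = 10.9000
W = 17.6660 / 10.9000 = 1.6207 kW

COP = 10.9000, W = 1.6207 kW


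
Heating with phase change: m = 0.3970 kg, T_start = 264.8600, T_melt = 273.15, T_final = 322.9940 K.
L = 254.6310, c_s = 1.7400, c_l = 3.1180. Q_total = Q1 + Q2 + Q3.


Q1 (sensible, solid) = 0.3970 * 1.7400 * 8.2900 = 5.7266 kJ
Q2 (latent) = 0.3970 * 254.6310 = 101.0885 kJ
Q3 (sensible, liquid) = 0.3970 * 3.1180 * 49.8440 = 61.6992 kJ
Q_total = 168.5143 kJ

168.5143 kJ


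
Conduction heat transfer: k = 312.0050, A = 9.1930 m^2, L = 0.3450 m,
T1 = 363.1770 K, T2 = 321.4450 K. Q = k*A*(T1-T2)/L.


dT = 41.7320 K
Q = 312.0050 * 9.1930 * 41.7320 / 0.3450 = 346951.6183 W

346951.6183 W


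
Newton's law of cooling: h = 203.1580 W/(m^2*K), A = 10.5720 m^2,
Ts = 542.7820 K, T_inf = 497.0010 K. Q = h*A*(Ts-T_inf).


dT = 45.7810 K
Q = 203.1580 * 10.5720 * 45.7810 = 98327.8081 W

98327.8081 W


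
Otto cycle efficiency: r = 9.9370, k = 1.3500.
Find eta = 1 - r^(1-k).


r^(k-1) = 2.2338
eta = 1 - 1/2.2338 = 0.5523 = 55.2327%

55.2327%


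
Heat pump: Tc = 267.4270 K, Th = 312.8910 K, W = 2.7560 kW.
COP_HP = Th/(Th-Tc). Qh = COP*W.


COP = 312.8910 / 45.4640 = 6.8822
Qh = 6.8822 * 2.7560 = 18.9673 kW

COP = 6.8822, Qh = 18.9673 kW


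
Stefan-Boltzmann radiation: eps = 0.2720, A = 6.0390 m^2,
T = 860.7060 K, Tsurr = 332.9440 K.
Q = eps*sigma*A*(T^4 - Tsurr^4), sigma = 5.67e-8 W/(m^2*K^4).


T^4 = 5.4881e+11
Tsurr^4 = 1.2288e+10
Q = 0.2720 * 5.67e-8 * 6.0390 * 5.3652e+11 = 49969.1187 W

49969.1187 W


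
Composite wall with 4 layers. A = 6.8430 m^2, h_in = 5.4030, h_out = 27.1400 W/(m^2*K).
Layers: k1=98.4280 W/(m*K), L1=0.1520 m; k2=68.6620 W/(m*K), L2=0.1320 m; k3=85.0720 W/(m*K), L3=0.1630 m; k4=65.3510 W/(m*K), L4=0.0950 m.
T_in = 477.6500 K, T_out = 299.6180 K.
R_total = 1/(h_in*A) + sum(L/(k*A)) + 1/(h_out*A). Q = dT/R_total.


R_conv_in = 1/(5.4030*6.8430) = 0.0270
R_1 = 0.1520/(98.4280*6.8430) = 0.0002
R_2 = 0.1320/(68.6620*6.8430) = 0.0003
R_3 = 0.1630/(85.0720*6.8430) = 0.0003
R_4 = 0.0950/(65.3510*6.8430) = 0.0002
R_conv_out = 1/(27.1400*6.8430) = 0.0054
R_total = 0.0334 K/W
Q = 178.0320 / 0.0334 = 5325.4391 W

R_total = 0.0334 K/W, Q = 5325.4391 W


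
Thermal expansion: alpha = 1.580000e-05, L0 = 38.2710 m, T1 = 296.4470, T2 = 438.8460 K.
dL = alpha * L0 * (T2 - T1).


dT = 142.3990 K
dL = 1.580000e-05 * 38.2710 * 142.3990 = 0.086106 m
L_final = 38.357106 m

dL = 0.086106 m


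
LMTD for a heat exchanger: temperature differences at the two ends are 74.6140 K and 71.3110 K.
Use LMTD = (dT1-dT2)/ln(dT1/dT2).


dT1/dT2 = 1.0463
ln(dT1/dT2) = 0.0453
LMTD = 3.3030 / 0.0453 = 72.9500 K

72.9500 K


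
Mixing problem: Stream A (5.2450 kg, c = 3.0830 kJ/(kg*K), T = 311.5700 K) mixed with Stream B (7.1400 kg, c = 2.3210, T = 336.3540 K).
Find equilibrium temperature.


num = 10612.2296
den = 32.7423
Tf = 324.1140 K

324.1140 K


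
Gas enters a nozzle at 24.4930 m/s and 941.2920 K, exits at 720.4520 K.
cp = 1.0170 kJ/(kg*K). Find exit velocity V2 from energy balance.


dT = 220.8400 K
2*cp*1000*dT = 449188.5600
V1^2 = 599.9070
V2 = sqrt(449788.4670) = 670.6627 m/s

670.6627 m/s


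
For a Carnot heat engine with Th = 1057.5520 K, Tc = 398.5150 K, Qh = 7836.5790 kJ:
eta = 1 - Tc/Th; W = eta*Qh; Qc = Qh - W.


eta = 1 - 398.5150/1057.5520 = 0.6232
W = 0.6232 * 7836.5790 = 4883.5381 kJ
Qc = 7836.5790 - 4883.5381 = 2953.0409 kJ

eta = 62.3172%, W = 4883.5381 kJ, Qc = 2953.0409 kJ


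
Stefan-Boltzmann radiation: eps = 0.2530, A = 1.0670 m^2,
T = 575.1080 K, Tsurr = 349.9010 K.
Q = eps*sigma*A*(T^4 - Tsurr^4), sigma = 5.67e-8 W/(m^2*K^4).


T^4 = 1.0940e+11
Tsurr^4 = 1.4989e+10
Q = 0.2530 * 5.67e-8 * 1.0670 * 9.4406e+10 = 1444.9955 W

1444.9955 W


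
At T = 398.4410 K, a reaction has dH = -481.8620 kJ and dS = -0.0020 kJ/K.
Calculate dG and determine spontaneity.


T*dS = 398.4410 * -0.0020 = -0.7969 kJ
dG = -481.8620 + 0.7969 = -481.0651 kJ (spontaneous)

dG = -481.0651 kJ, spontaneous


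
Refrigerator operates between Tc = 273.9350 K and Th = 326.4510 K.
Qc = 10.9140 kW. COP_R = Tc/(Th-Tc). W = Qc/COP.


COP = 273.9350 / 52.5160 = 5.2162
W = 10.9140 / 5.2162 = 2.0923 kW

COP = 5.2162, W = 2.0923 kW


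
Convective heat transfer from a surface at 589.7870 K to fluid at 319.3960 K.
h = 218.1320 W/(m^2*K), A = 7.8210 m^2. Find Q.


dT = 270.3910 K
Q = 218.1320 * 7.8210 * 270.3910 = 461289.8505 W

461289.8505 W


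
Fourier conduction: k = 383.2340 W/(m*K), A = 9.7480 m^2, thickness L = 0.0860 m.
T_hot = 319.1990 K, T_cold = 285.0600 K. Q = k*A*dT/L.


dT = 34.1390 K
Q = 383.2340 * 9.7480 * 34.1390 / 0.0860 = 1482968.4003 W

1482968.4003 W


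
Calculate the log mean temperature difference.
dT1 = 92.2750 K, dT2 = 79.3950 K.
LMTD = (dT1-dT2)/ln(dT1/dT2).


dT1/dT2 = 1.1622
ln(dT1/dT2) = 0.1503
LMTD = 12.8800 / 0.1503 = 85.6737 K

85.6737 K


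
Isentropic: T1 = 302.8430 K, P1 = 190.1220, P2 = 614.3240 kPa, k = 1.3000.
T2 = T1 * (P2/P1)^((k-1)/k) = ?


(k-1)/k = 0.2308
(P2/P1)^exp = 1.3108
T2 = 302.8430 * 1.3108 = 396.9752 K

396.9752 K


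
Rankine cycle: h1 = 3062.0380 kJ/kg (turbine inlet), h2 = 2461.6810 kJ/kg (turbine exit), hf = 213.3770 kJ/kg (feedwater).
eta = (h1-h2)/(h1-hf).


W = 600.3570 kJ/kg
Q_in = 2848.6610 kJ/kg
eta = 0.2108 = 21.0751%

eta = 21.0751%


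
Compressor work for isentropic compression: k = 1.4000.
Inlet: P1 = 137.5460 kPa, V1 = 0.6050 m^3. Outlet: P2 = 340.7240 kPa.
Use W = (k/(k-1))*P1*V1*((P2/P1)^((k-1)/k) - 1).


(k-1)/k = 0.2857
(P2/P1)^exp = 1.2959
W = 3.5000 * 137.5460 * 0.6050 * (1.2959 - 1) = 86.1707 kJ

86.1707 kJ


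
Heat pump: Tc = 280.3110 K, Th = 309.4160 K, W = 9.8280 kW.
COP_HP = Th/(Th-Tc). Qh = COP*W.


COP = 309.4160 / 29.1050 = 10.6310
Qh = 10.6310 * 9.8280 = 104.4817 kW

COP = 10.6310, Qh = 104.4817 kW


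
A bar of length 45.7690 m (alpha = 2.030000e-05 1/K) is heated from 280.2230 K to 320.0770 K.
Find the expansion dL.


dT = 39.8540 K
dL = 2.030000e-05 * 45.7690 * 39.8540 = 0.037029 m
L_final = 45.806029 m

dL = 0.037029 m


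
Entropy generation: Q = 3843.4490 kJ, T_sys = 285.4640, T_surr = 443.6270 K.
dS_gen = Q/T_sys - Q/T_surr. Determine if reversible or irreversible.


dS_sys = 3843.4490/285.4640 = 13.4639 kJ/K
dS_surr = -3843.4490/443.6270 = -8.6637 kJ/K
dS_gen = 13.4639 - 8.6637 = 4.8002 kJ/K (irreversible)

dS_gen = 4.8002 kJ/K, irreversible


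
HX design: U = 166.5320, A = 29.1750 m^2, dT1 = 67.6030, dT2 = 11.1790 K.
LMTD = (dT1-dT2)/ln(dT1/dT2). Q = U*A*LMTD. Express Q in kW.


LMTD = 31.3534 K
Q = 166.5320 * 29.1750 * 31.3534 = 152332.5620 W = 152.3326 kW

152.3326 kW


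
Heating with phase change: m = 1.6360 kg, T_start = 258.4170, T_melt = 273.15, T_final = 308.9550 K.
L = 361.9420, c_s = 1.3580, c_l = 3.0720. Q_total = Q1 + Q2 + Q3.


Q1 (sensible, solid) = 1.6360 * 1.3580 * 14.7330 = 32.7321 kJ
Q2 (latent) = 1.6360 * 361.9420 = 592.1371 kJ
Q3 (sensible, liquid) = 1.6360 * 3.0720 * 35.8050 = 179.9485 kJ
Q_total = 804.8177 kJ

804.8177 kJ


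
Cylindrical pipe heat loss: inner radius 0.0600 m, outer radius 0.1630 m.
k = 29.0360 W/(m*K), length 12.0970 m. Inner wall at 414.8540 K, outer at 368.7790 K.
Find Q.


dT = 46.0750 K
ln(ro/ri) = 0.9994
Q = 2*pi*29.0360*12.0970*46.0750 / 0.9994 = 101746.1267 W

101746.1267 W


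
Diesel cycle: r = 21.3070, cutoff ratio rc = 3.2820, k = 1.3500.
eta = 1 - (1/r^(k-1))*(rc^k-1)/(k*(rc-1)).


r^(k-1) = 2.9173
rc^k = 4.9749
eta = 0.5577 = 55.7720%

55.7720%


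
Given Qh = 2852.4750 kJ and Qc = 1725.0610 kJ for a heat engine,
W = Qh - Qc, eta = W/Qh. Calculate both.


W = 2852.4750 - 1725.0610 = 1127.4140 kJ
eta = 1127.4140 / 2852.4750 = 0.3952 = 39.5241%

W = 1127.4140 kJ, eta = 39.5241%


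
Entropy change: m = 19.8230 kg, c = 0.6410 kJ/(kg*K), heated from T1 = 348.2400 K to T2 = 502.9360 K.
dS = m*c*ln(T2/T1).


T2/T1 = 1.4442
ln(T2/T1) = 0.3676
dS = 19.8230 * 0.6410 * 0.3676 = 4.6706 kJ/K

4.6706 kJ/K


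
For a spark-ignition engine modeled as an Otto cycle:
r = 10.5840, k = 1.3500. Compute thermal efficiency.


r^(k-1) = 2.2836
eta = 1 - 1/2.2836 = 0.5621 = 56.2102%

56.2102%


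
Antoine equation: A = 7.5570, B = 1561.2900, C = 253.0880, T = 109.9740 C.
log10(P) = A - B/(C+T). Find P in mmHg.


C+T = 363.0620
B/(C+T) = 4.3003
log10(P) = 7.5570 - 4.3003 = 3.2567
P = 10^3.2567 = 1805.7604 mmHg

1805.7604 mmHg


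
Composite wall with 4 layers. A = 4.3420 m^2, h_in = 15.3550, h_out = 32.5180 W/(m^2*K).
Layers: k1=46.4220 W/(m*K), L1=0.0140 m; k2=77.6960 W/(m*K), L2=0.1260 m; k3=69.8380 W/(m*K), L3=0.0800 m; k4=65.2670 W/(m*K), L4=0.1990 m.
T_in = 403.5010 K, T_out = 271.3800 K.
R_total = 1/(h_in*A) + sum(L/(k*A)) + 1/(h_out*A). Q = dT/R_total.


R_conv_in = 1/(15.3550*4.3420) = 0.0150
R_1 = 0.0140/(46.4220*4.3420) = 6.9457e-05
R_2 = 0.1260/(77.6960*4.3420) = 0.0004
R_3 = 0.0800/(69.8380*4.3420) = 0.0003
R_4 = 0.1990/(65.2670*4.3420) = 0.0007
R_conv_out = 1/(32.5180*4.3420) = 0.0071
R_total = 0.0235 K/W
Q = 132.1210 / 0.0235 = 5624.4647 W

R_total = 0.0235 K/W, Q = 5624.4647 W


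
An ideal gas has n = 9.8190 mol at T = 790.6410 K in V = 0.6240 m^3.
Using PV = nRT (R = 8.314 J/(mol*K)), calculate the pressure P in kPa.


P = nRT/V = 9.8190 * 8.314 * 790.6410 / 0.6240
= 64544.1093 / 0.6240 = 103436.0726 Pa = 103.4361 kPa

103.4361 kPa


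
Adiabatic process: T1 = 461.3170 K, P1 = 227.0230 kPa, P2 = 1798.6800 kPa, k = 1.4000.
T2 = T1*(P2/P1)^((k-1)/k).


(k-1)/k = 0.2857
(P2/P1)^exp = 1.8064
T2 = 461.3170 * 1.8064 = 833.3424 K

833.3424 K


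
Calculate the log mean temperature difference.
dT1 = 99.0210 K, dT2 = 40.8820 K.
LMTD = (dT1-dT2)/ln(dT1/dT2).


dT1/dT2 = 2.4221
ln(dT1/dT2) = 0.8846
LMTD = 58.1390 / 0.8846 = 65.7204 K

65.7204 K


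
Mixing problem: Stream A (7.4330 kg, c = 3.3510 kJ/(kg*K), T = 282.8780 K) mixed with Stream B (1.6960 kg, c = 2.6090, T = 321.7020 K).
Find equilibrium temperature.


num = 8469.4080
den = 29.3328
Tf = 288.7346 K

288.7346 K


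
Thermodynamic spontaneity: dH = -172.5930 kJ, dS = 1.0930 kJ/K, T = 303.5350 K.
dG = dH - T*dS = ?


T*dS = 303.5350 * 1.0930 = 331.7638 kJ
dG = -172.5930 - 331.7638 = -504.3568 kJ (spontaneous)

dG = -504.3568 kJ, spontaneous


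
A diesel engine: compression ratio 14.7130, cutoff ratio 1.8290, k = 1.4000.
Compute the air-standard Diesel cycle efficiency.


r^(k-1) = 2.9314
rc^k = 2.3286
eta = 0.6095 = 60.9484%

60.9484%


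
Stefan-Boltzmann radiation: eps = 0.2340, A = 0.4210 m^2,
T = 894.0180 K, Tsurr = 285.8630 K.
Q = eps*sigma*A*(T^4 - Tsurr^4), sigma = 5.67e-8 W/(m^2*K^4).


T^4 = 6.3883e+11
Tsurr^4 = 6.6778e+09
Q = 0.2340 * 5.67e-8 * 0.4210 * 6.3215e+11 = 3531.0383 W

3531.0383 W


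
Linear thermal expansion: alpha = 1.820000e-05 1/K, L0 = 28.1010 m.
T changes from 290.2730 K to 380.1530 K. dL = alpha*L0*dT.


dT = 89.8800 K
dL = 1.820000e-05 * 28.1010 * 89.8800 = 0.045968 m
L_final = 28.146968 m

dL = 0.045968 m


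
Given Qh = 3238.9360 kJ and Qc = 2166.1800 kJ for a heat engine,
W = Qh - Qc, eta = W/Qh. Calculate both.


W = 3238.9360 - 2166.1800 = 1072.7560 kJ
eta = 1072.7560 / 3238.9360 = 0.3312 = 33.1206%

W = 1072.7560 kJ, eta = 33.1206%


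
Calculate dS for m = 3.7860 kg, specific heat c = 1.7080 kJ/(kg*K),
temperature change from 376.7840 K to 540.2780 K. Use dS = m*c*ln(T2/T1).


T2/T1 = 1.4339
ln(T2/T1) = 0.3604
dS = 3.7860 * 1.7080 * 0.3604 = 2.3306 kJ/K

2.3306 kJ/K


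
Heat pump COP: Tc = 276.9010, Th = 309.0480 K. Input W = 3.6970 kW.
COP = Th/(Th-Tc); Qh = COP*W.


COP = 309.0480 / 32.1470 = 9.6136
Qh = 9.6136 * 3.6970 = 35.5414 kW

COP = 9.6136, Qh = 35.5414 kW


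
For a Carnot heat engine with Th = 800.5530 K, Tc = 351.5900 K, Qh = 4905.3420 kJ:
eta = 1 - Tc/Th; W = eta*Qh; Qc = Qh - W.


eta = 1 - 351.5900/800.5530 = 0.5608
W = 0.5608 * 4905.3420 = 2750.9947 kJ
Qc = 4905.3420 - 2750.9947 = 2154.3473 kJ

eta = 56.0816%, W = 2750.9947 kJ, Qc = 2154.3473 kJ


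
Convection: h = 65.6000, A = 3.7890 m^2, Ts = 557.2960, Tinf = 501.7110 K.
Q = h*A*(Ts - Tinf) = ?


dT = 55.5850 K
Q = 65.6000 * 3.7890 * 55.5850 = 13816.1187 W

13816.1187 W


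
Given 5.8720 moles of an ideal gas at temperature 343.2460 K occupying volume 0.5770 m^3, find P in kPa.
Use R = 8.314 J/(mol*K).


P = nRT/V = 5.8720 * 8.314 * 343.2460 / 0.5770
= 16757.2038 / 0.5770 = 29041.9477 Pa = 29.0419 kPa

29.0419 kPa


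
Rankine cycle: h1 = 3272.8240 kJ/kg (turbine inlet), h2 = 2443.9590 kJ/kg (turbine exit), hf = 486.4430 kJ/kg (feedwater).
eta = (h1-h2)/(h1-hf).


W = 828.8650 kJ/kg
Q_in = 2786.3810 kJ/kg
eta = 0.2975 = 29.7470%

eta = 29.7470%


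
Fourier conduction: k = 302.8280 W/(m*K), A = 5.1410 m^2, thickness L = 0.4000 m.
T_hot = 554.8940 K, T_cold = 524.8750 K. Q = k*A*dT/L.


dT = 30.0190 K
Q = 302.8280 * 5.1410 * 30.0190 / 0.4000 = 116836.8559 W

116836.8559 W


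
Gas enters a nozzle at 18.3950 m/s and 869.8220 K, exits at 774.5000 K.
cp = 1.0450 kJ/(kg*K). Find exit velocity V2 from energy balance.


dT = 95.3220 K
2*cp*1000*dT = 199222.9800
V1^2 = 338.3760
V2 = sqrt(199561.3560) = 446.7229 m/s

446.7229 m/s


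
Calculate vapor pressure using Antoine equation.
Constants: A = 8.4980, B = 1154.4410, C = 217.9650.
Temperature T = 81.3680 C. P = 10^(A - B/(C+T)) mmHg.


C+T = 299.3330
B/(C+T) = 3.8567
log10(P) = 8.4980 - 3.8567 = 4.6413
P = 10^4.6413 = 43781.2925 mmHg

43781.2925 mmHg


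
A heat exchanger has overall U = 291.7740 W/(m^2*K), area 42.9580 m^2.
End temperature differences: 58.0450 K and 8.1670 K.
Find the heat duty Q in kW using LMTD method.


LMTD = 25.4335 K
Q = 291.7740 * 42.9580 * 25.4335 = 318783.7576 W = 318.7838 kW

318.7838 kW


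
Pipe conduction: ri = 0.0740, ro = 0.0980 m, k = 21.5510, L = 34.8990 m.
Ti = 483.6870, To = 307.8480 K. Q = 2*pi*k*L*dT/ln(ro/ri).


dT = 175.8390 K
ln(ro/ri) = 0.2809
Q = 2*pi*21.5510*34.8990*175.8390 / 0.2809 = 2958149.0727 W

2958149.0727 W


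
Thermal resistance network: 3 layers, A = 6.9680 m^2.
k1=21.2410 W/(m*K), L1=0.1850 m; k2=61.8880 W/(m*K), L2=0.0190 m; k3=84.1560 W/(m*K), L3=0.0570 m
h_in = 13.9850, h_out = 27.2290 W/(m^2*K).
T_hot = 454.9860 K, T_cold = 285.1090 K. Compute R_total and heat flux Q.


R_conv_in = 1/(13.9850*6.9680) = 0.0103
R_1 = 0.1850/(21.2410*6.9680) = 0.0012
R_2 = 0.0190/(61.8880*6.9680) = 4.4059e-05
R_3 = 0.0570/(84.1560*6.9680) = 9.7203e-05
R_conv_out = 1/(27.2290*6.9680) = 0.0053
R_total = 0.0169 K/W
Q = 169.8770 / 0.0169 = 10037.7927 W

R_total = 0.0169 K/W, Q = 10037.7927 W


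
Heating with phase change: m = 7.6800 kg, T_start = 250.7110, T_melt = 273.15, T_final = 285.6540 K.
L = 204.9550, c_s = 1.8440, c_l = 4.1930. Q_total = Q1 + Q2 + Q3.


Q1 (sensible, solid) = 7.6800 * 1.8440 * 22.4390 = 317.7793 kJ
Q2 (latent) = 7.6800 * 204.9550 = 1574.0544 kJ
Q3 (sensible, liquid) = 7.6800 * 4.1930 * 12.5040 = 402.6568 kJ
Q_total = 2294.4905 kJ

2294.4905 kJ


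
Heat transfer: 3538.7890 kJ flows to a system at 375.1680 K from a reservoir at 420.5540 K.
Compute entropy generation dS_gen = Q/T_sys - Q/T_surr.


dS_sys = 3538.7890/375.1680 = 9.4325 kJ/K
dS_surr = -3538.7890/420.5540 = -8.4146 kJ/K
dS_gen = 9.4325 - 8.4146 = 1.0180 kJ/K (irreversible)

dS_gen = 1.0180 kJ/K, irreversible


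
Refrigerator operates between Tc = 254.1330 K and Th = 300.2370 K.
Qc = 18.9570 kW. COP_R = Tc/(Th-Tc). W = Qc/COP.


COP = 254.1330 / 46.1040 = 5.5122
W = 18.9570 / 5.5122 = 3.4391 kW

COP = 5.5122, W = 3.4391 kW


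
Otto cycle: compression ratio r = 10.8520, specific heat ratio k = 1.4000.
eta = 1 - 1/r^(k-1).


r^(k-1) = 2.5954
eta = 1 - 1/2.5954 = 0.6147 = 61.4703%

61.4703%


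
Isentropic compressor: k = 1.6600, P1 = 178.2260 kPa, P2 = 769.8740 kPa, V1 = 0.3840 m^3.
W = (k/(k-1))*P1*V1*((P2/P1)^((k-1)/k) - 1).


(k-1)/k = 0.3976
(P2/P1)^exp = 1.7892
W = 2.5152 * 178.2260 * 0.3840 * (1.7892 - 1) = 135.8405 kJ

135.8405 kJ


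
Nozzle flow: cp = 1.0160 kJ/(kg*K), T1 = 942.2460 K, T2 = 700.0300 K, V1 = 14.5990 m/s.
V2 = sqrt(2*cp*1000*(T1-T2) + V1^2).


dT = 242.2160 K
2*cp*1000*dT = 492182.9120
V1^2 = 213.1308
V2 = sqrt(492396.0428) = 701.7094 m/s

701.7094 m/s


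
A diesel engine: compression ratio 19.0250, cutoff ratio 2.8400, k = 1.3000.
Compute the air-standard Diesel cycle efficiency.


r^(k-1) = 2.4199
rc^k = 3.8843
eta = 0.5017 = 50.1709%

50.1709%


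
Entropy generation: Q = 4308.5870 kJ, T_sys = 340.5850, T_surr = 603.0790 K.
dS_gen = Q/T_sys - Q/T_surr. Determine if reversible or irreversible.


dS_sys = 4308.5870/340.5850 = 12.6505 kJ/K
dS_surr = -4308.5870/603.0790 = -7.1443 kJ/K
dS_gen = 12.6505 - 7.1443 = 5.5062 kJ/K (irreversible)

dS_gen = 5.5062 kJ/K, irreversible


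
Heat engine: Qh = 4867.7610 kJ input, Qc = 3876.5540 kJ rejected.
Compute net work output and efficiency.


W = 4867.7610 - 3876.5540 = 991.2070 kJ
eta = 991.2070 / 4867.7610 = 0.2036 = 20.3627%

W = 991.2070 kJ, eta = 20.3627%


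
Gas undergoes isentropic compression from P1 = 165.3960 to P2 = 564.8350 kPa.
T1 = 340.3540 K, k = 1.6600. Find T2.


(k-1)/k = 0.3976
(P2/P1)^exp = 1.6296
T2 = 340.3540 * 1.6296 = 554.6311 K

554.6311 K


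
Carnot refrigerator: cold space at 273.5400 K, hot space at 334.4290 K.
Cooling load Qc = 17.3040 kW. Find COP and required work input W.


COP = 273.5400 / 60.8890 = 4.4924
W = 17.3040 / 4.4924 = 3.8518 kW

COP = 4.4924, W = 3.8518 kW


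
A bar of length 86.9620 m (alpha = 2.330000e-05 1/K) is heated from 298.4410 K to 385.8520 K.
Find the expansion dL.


dT = 87.4110 K
dL = 2.330000e-05 * 86.9620 * 87.4110 = 0.177113 m
L_final = 87.139113 m

dL = 0.177113 m


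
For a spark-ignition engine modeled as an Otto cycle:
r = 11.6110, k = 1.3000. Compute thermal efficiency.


r^(k-1) = 2.0867
eta = 1 - 1/2.0867 = 0.5208 = 52.0775%

52.0775%


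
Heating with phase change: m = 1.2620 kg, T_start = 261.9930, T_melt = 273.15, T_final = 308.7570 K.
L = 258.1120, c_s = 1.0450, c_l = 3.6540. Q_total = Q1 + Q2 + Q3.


Q1 (sensible, solid) = 1.2620 * 1.0450 * 11.1570 = 14.7137 kJ
Q2 (latent) = 1.2620 * 258.1120 = 325.7373 kJ
Q3 (sensible, liquid) = 1.2620 * 3.6540 * 35.6070 = 164.1963 kJ
Q_total = 504.6474 kJ

504.6474 kJ


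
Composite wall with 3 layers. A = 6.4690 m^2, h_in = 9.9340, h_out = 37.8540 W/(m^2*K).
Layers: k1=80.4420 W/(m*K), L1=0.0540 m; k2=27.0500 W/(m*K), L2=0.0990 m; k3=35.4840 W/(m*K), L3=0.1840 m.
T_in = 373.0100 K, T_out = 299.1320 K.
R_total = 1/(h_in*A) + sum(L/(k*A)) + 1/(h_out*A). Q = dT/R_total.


R_conv_in = 1/(9.9340*6.4690) = 0.0156
R_1 = 0.0540/(80.4420*6.4690) = 0.0001
R_2 = 0.0990/(27.0500*6.4690) = 0.0006
R_3 = 0.1840/(35.4840*6.4690) = 0.0008
R_conv_out = 1/(37.8540*6.4690) = 0.0041
R_total = 0.0211 K/W
Q = 73.8780 / 0.0211 = 3498.7026 W

R_total = 0.0211 K/W, Q = 3498.7026 W


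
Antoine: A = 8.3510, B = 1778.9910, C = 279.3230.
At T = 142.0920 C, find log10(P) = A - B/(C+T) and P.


C+T = 421.4150
B/(C+T) = 4.2215
log10(P) = 8.3510 - 4.2215 = 4.1295
P = 10^4.1295 = 13475.0218 mmHg

13475.0218 mmHg


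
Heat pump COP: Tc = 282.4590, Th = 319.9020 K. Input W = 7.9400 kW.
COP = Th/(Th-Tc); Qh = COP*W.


COP = 319.9020 / 37.4430 = 8.5437
Qh = 8.5437 * 7.9400 = 67.8370 kW

COP = 8.5437, Qh = 67.8370 kW


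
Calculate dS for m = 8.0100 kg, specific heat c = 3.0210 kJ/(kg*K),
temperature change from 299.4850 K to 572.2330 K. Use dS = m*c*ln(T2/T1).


T2/T1 = 1.9107
ln(T2/T1) = 0.6475
dS = 8.0100 * 3.0210 * 0.6475 = 15.6679 kJ/K

15.6679 kJ/K


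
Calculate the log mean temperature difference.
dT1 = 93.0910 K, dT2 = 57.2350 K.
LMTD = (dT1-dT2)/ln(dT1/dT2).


dT1/dT2 = 1.6265
ln(dT1/dT2) = 0.4864
LMTD = 35.8560 / 0.4864 = 73.7153 K

73.7153 K


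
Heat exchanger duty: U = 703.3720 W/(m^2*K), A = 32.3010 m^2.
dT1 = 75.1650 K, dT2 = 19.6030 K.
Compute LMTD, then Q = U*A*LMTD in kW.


LMTD = 41.3407 K
Q = 703.3720 * 32.3010 * 41.3407 = 939244.4756 W = 939.2445 kW

939.2445 kW


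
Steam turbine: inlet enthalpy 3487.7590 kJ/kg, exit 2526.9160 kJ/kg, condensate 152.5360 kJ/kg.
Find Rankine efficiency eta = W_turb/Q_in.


W = 960.8430 kJ/kg
Q_in = 3335.2230 kJ/kg
eta = 0.2881 = 28.8090%

eta = 28.8090%


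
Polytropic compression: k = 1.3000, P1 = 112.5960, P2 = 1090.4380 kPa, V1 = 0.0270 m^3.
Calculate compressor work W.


(k-1)/k = 0.2308
(P2/P1)^exp = 1.6887
W = 4.3333 * 112.5960 * 0.0270 * (1.6887 - 1) = 9.0730 kJ

9.0730 kJ


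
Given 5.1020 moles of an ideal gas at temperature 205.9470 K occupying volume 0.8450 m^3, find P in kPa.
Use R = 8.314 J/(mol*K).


P = nRT/V = 5.1020 * 8.314 * 205.9470 / 0.8450
= 8735.8656 / 0.8450 = 10338.3025 Pa = 10.3383 kPa

10.3383 kPa


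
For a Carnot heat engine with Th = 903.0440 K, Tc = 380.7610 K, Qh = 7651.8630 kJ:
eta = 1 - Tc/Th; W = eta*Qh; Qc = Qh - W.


eta = 1 - 380.7610/903.0440 = 0.5784
W = 0.5784 * 7651.8630 = 4425.5185 kJ
Qc = 7651.8630 - 4425.5185 = 3226.3445 kJ

eta = 57.8358%, W = 4425.5185 kJ, Qc = 3226.3445 kJ


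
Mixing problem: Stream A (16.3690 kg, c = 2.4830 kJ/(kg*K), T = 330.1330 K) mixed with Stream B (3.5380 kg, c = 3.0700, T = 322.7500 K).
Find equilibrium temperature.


num = 16923.6014
den = 51.5059
Tf = 328.5761 K

328.5761 K


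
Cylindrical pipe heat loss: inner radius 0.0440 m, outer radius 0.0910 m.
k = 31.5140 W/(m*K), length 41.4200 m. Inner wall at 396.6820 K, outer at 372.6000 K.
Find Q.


dT = 24.0820 K
ln(ro/ri) = 0.7267
Q = 2*pi*31.5140*41.4200*24.0820 / 0.7267 = 271799.6485 W

271799.6485 W


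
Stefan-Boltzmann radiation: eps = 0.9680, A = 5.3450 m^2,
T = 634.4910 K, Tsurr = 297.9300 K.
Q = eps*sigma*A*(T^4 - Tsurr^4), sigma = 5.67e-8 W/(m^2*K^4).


T^4 = 1.6207e+11
Tsurr^4 = 7.8787e+09
Q = 0.9680 * 5.67e-8 * 5.3450 * 1.5419e+11 = 45234.0077 W

45234.0077 W


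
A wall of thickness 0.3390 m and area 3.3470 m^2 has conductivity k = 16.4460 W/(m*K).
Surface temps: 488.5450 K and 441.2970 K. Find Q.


dT = 47.2480 K
Q = 16.4460 * 3.3470 * 47.2480 / 0.3390 = 7671.8434 W

7671.8434 W


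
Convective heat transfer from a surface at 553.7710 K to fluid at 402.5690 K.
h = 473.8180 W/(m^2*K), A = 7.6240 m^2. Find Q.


dT = 151.2020 K
Q = 473.8180 * 7.6240 * 151.2020 = 546200.3557 W

546200.3557 W


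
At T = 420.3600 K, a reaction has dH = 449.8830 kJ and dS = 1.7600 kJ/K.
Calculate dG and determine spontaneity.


T*dS = 420.3600 * 1.7600 = 739.8336 kJ
dG = 449.8830 - 739.8336 = -289.9506 kJ (spontaneous)

dG = -289.9506 kJ, spontaneous


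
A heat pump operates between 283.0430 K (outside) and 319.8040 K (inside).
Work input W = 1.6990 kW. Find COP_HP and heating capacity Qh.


COP = 319.8040 / 36.7610 = 8.6995
Qh = 8.6995 * 1.6990 = 14.7805 kW

COP = 8.6995, Qh = 14.7805 kW


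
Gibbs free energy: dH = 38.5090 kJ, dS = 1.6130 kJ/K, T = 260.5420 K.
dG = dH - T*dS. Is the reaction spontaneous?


T*dS = 260.5420 * 1.6130 = 420.2542 kJ
dG = 38.5090 - 420.2542 = -381.7452 kJ (spontaneous)

dG = -381.7452 kJ, spontaneous


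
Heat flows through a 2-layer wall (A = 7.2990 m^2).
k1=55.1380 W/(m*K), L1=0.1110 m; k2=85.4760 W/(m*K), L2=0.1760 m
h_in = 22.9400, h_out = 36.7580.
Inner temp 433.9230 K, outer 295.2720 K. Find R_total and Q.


R_conv_in = 1/(22.9400*7.2990) = 0.0060
R_1 = 0.1110/(55.1380*7.2990) = 0.0003
R_2 = 0.1760/(85.4760*7.2990) = 0.0003
R_conv_out = 1/(36.7580*7.2990) = 0.0037
R_total = 0.0103 K/W
Q = 138.6510 / 0.0103 = 13517.1019 W

R_total = 0.0103 K/W, Q = 13517.1019 W


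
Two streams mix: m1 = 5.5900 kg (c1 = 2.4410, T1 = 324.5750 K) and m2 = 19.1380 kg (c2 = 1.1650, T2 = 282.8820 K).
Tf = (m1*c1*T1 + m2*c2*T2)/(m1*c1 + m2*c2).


num = 10735.9596
den = 35.9410
Tf = 298.7110 K

298.7110 K


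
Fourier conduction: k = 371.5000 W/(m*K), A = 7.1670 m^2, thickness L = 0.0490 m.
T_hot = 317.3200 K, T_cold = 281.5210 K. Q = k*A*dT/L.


dT = 35.7990 K
Q = 371.5000 * 7.1670 * 35.7990 / 0.0490 = 1945230.3543 W

1945230.3543 W


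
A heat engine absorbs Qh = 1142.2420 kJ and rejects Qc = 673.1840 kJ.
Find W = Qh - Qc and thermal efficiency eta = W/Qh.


W = 1142.2420 - 673.1840 = 469.0580 kJ
eta = 469.0580 / 1142.2420 = 0.4106 = 41.0647%

W = 469.0580 kJ, eta = 41.0647%


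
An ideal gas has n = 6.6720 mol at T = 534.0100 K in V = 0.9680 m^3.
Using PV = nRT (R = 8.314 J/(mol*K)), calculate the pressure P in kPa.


P = nRT/V = 6.6720 * 8.314 * 534.0100 / 0.9680
= 29622.0730 / 0.9680 = 30601.3151 Pa = 30.6013 kPa

30.6013 kPa


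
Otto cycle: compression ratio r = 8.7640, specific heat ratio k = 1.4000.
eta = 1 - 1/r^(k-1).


r^(k-1) = 2.3828
eta = 1 - 1/2.3828 = 0.5803 = 58.0319%

58.0319%


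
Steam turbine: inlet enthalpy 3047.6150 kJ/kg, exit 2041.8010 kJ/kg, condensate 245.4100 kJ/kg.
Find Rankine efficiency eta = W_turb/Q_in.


W = 1005.8140 kJ/kg
Q_in = 2802.2050 kJ/kg
eta = 0.3589 = 35.8937%

eta = 35.8937%


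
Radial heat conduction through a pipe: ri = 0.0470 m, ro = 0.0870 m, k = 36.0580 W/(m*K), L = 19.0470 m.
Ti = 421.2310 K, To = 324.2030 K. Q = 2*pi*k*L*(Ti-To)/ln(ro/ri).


dT = 97.0280 K
ln(ro/ri) = 0.6158
Q = 2*pi*36.0580*19.0470*97.0280 / 0.6158 = 679975.5953 W

679975.5953 W


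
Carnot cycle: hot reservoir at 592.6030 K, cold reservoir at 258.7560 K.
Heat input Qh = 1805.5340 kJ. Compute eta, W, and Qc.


eta = 1 - 258.7560/592.6030 = 0.5634
W = 0.5634 * 1805.5340 = 1017.1601 kJ
Qc = 1805.5340 - 1017.1601 = 788.3739 kJ

eta = 56.3357%, W = 1017.1601 kJ, Qc = 788.3739 kJ


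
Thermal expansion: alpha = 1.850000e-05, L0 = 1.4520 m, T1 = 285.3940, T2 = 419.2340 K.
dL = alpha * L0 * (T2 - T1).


dT = 133.8400 K
dL = 1.850000e-05 * 1.4520 * 133.8400 = 0.003595 m
L_final = 1.455595 m

dL = 0.003595 m
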